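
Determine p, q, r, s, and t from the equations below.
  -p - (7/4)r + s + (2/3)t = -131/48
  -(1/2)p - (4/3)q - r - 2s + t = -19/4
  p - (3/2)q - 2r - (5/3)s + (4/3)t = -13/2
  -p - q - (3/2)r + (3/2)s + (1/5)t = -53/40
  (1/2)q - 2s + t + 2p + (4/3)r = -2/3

p = 0, q = 0, r = 7/4, s = 1, t = -1

Row-reduce the augmented matrix:
R1 ← R1 / (-1).
R2 ← R2 + 1/2·R1.
R3 ← R3 − 1·R1.
R4 ← R4 + 1·R1.
R5 ← R5 − 2·R1.
R2 ← R2 / (-4/3).
R3 ← R3 + 3/2·R2.
R4 ← R4 + 1·R2.
R5 ← R5 − 1/2·R2.
R3 ← R3 / (-231/64).
R1 ← R1 − 7/4·R3.
R2 ← R2 − 3/32·R3.
R4 ← R4 − 11/32·R3.
R5 ← R5 + 425/192·R3.
R4 ← R4 / (325/126).
R1 ← R1 − 4/99·R4.
R2 ← R2 − 446/231·R4.
R3 ← R3 + 412/693·R4.
R5 ← R5 + 4685/2079·R4.
R5 ← R5 / (34627/32175).
R1 ← R1 + 846/17875·R5.
R2 ← R2 − 2984/17875·R5.
R3 ← R3 + 29048/53625·R5.
R4 ← R4 + 534/1625·R5.
Reading off the reduced rows gives p = 0, q = 0, r = 7/4, s = 1, t = -1.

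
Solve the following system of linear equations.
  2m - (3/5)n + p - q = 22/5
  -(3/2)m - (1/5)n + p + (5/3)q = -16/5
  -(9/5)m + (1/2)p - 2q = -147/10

Row-reduce:
R1 ← R1 / (2).
R2 ← R2 + 3/2·R1.
R3 ← R3 + 9/5·R1.
R2 ← R2 / (-13/20).
R1 ← R1 + 3/10·R2.
R3 ← R3 + 27/50·R2.
R3 ← R3 / (-7/130).
R1 ← R1 + 4/13·R3.
R2 ← R2 + 35/13·R3.
Rank is 3 with 4 unknowns, leaving q free.

infinitely many solutions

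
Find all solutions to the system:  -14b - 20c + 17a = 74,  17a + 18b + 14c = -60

Row-reduce:
R1 ← R1 / (17).
R2 ← R2 − 17·R1.
R2 ← R2 / (32).
R1 ← R1 + 14/17·R2.
Rank is 2 with 3 unknowns, leaving c free.

infinitely many solutions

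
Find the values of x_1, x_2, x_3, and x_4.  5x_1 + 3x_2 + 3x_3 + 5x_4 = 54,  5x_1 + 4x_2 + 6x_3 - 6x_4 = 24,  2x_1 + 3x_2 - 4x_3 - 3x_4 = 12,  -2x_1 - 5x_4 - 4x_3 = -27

Row-reduce the augmented matrix:
R1 ← R1 / (5).
R2 ← R2 − 5·R1.
R3 ← R3 − 2·R1.
R4 ← R4 + 2·R1.
R1 ← R1 − 3/5·R2.
R3 ← R3 − 9/5·R2.
R4 ← R4 − 6/5·R2.
R3 ← R3 / (-53/5).
R1 ← R1 + 6/5·R3.
R2 ← R2 − 3·R3.
R4 ← R4 + 32/5·R3.
R4 ← R4 / (67/53).
R1 ← R1 − 314/53·R4.
R2 ← R2 + 361/53·R4.
R3 ← R3 + 74/53·R4.
Reading off the reduced rows gives x_1 = 6, x_2 = 3, x_3 = 0, x_4 = 3.

x_1 = 6, x_2 = 3, x_3 = 0, x_4 = 3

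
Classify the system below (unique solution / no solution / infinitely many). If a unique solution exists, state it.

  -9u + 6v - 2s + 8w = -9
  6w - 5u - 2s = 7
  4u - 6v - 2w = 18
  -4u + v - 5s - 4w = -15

no solution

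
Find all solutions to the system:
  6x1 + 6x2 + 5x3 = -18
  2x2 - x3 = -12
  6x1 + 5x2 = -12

x1 = 3, x2 = -6, x3 = 0

Row-reduce the augmented matrix:
R1 ← R1 / (6).
R3 ← R3 − 6·R1.
R2 ← R2 / (2).
R1 ← R1 − 1·R2.
R3 ← R3 + 1·R2.
R3 ← R3 / (-11/2).
R1 ← R1 − 4/3·R3.
R2 ← R2 + 1/2·R3.
Reading off the reduced rows gives x1 = 3, x2 = -6, x3 = 0.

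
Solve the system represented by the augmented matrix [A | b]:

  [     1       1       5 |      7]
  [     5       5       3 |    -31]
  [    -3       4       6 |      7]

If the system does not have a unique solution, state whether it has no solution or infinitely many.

x_1 = -3, x_2 = -5, x_3 = 3

Row-reduce the augmented matrix:
R2 ← R2 − 5·R1.
R3 ← R3 + 3·R1.
Swap R2 and R3.
R2 ← R2 / (7).
R1 ← R1 − 1·R2.
R3 ← R3 / (-22).
R1 ← R1 − 2·R3.
R2 ← R2 − 3·R3.
Reading off the reduced rows gives x_1 = -3, x_2 = -5, x_3 = 3.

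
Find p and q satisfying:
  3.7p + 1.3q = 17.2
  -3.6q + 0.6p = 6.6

Row-reduce the augmented matrix:
R1 ← R1 / (37/10).
R2 ← R2 − 3/5·R1.
R2 ← R2 / (-141/37).
R1 ← R1 − 13/37·R2.
Reading off the reduced rows gives p = 5, q = -1.

p = 5, q = -1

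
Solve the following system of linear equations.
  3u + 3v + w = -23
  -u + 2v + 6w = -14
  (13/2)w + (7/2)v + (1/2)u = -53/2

Row-reduce:
R1 ← R1 / (3).
R2 ← R2 + 1·R1.
R3 ← R3 − 1/2·R1.
R2 ← R2 / (3).
R1 ← R1 − 1·R2.
R3 ← R3 − 3·R2.
Row 3 reduces to 0 = -1, a contradiction. The system is inconsistent.

no solution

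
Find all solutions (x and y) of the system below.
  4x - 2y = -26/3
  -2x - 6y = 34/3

Row-reduce the augmented matrix:
R1 ← R1 / (4).
R2 ← R2 + 2·R1.
R2 ← R2 / (-7).
R1 ← R1 + 1/2·R2.
Reading off the reduced rows gives x = -8/3, y = -1.

x = -8/3, y = -1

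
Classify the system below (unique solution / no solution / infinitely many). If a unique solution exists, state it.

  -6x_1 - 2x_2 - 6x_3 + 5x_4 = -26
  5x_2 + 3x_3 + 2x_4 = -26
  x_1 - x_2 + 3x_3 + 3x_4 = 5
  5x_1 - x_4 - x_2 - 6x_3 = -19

x_1 = -1, x_2 = -6, x_3 = 4, x_4 = -4

Row-reduce the augmented matrix:
R1 ← R1 / (-6).
R3 ← R3 − 1·R1.
R4 ← R4 − 5·R1.
R2 ← R2 / (5).
R1 ← R1 − 1/3·R2.
R3 ← R3 + 4/3·R2.
R4 ← R4 + 8/3·R2.
R3 ← R3 / (14/5).
R1 ← R1 − 4/5·R3.
R2 ← R2 − 3/5·R3.
R4 ← R4 + 47/5·R3.
R4 ← R4 / (529/28).
R1 ← R1 + 31/14·R4.
R2 ← R2 + 15/28·R4.
R3 ← R3 − 131/84·R4.
Reading off the reduced rows gives x_1 = -1, x_2 = -6, x_3 = 4, x_4 = -4.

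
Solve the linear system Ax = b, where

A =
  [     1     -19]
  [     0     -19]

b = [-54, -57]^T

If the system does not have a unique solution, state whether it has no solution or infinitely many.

Row-reduce the augmented matrix:
R2 ← R2 / (-19).
R1 ← R1 + 19·R2.
Reading off the reduced rows gives x_1 = 3, x_2 = 3.

x_1 = 3, x_2 = 3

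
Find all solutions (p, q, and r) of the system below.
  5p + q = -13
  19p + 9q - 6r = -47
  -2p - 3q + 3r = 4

infinitely many solutions

Row-reduce:
R1 ← R1 / (5).
R2 ← R2 − 19·R1.
R3 ← R3 + 2·R1.
R2 ← R2 / (26/5).
R1 ← R1 − 1/5·R2.
R3 ← R3 + 13/5·R2.
Rank is 2 with 3 unknowns, leaving r free.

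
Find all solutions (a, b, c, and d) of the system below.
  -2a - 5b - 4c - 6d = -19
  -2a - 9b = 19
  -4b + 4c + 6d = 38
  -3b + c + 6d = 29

infinitely many solutions

Row-reduce:
R1 ← R1 / (-2).
R2 ← R2 + 2·R1.
R2 ← R2 / (-4).
R1 ← R1 − 5/2·R2.
R3 ← R3 + 4·R2.
R4 ← R4 + 3·R2.
Swap R3 and R4.
R3 ← R3 / (-2).
R1 ← R1 − 9/2·R3.
R2 ← R2 + 1·R3.
Rank is 3 with 4 unknowns, leaving d free.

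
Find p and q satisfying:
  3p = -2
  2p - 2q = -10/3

p = -2/3, q = 1

Row-reduce the augmented matrix:
R1 ← R1 / (3).
R2 ← R2 − 2·R1.
R2 ← R2 / (-2).
Reading off the reduced rows gives p = -2/3, q = 1.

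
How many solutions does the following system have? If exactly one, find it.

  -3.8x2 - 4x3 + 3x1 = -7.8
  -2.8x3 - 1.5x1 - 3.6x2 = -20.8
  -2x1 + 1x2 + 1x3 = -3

x1 = 4, x2 = 1, x3 = 4

Row-reduce the augmented matrix:
R1 ← R1 / (3).
R2 ← R2 + 3/2·R1.
R3 ← R3 + 2·R1.
R2 ← R2 / (-11/2).
R1 ← R1 + 19/15·R2.
R3 ← R3 + 23/15·R2.
R3 ← R3 / (-271/825).
R1 ← R1 + 188/825·R3.
R2 ← R2 − 48/55·R3.
Reading off the reduced rows gives x1 = 4, x2 = 1, x3 = 4.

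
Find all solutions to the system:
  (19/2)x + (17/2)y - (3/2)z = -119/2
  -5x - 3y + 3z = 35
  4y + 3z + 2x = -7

Row-reduce:
R1 ← R1 / (19/2).
R2 ← R2 + 5·R1.
R3 ← R3 − 2·R1.
R2 ← R2 / (28/19).
R1 ← R1 − 17/19·R2.
R3 ← R3 − 42/19·R2.
Rank is 2 with 3 unknowns, leaving z free.

infinitely many solutions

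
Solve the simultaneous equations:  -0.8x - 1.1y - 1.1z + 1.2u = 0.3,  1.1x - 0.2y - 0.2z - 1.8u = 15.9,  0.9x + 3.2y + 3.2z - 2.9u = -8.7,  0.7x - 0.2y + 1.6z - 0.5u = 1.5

Row-reduce the augmented matrix:
R1 ← R1 / (-4/5).
R2 ← R2 − 11/10·R1.
R3 ← R3 − 9/10·R1.
R4 ← R4 − 7/10·R1.
R2 ← R2 / (-137/80).
R1 ← R1 − 11/8·R2.
R3 ← R3 − 157/80·R2.
R4 ← R4 + 93/80·R2.
Swap R3 and R4.
R3 ← R3 / (9/5).
R2 ← R2 − 1·R3.
R4 ← R4 / (-2359/1370).
R1 ← R1 + 222/137·R4.
R2 ← R2 + 677/2466·R4.
R3 ← R3 − 893/2466·R4.
Reading off the reduced rows gives x = 3, y = -6, z = -3, u = -6.

x = 3, y = -6, z = -3, u = -6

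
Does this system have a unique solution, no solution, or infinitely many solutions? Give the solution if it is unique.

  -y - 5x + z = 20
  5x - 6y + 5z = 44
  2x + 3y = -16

Row-reduce the augmented matrix:
R1 ← R1 / (-5).
R2 ← R2 − 5·R1.
R3 ← R3 − 2·R1.
R2 ← R2 / (-7).
R1 ← R1 − 1/5·R2.
R3 ← R3 − 13/5·R2.
R3 ← R3 / (92/35).
R1 ← R1 + 1/35·R3.
R2 ← R2 + 6/7·R3.
Reading off the reduced rows gives x = -2, y = -4, z = 6.

x = -2, y = -4, z = 6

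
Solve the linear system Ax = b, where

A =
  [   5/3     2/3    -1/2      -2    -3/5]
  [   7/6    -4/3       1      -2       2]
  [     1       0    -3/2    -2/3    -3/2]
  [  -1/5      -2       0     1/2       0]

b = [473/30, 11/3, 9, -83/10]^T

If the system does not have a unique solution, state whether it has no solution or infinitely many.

infinitely many solutions

Row-reduce:
R1 ← R1 / (5/3).
R2 ← R2 − 7/6·R1.
R3 ← R3 − 1·R1.
R4 ← R4 + 1/5·R1.
R2 ← R2 / (-9/5).
R1 ← R1 − 2/5·R2.
R3 ← R3 + 2/5·R2.
R4 ← R4 + 48/25·R2.
R3 ← R3 / (-3/2).
R2 ← R2 + 3/4·R3.
R4 ← R4 + 3/2·R3.
R4 ← R4 / (7/30).
R1 ← R1 + 4/3·R4.
R3 ← R3 + 4/9·R4.
Rank is 4 with 5 unknowns, leaving x_5 free.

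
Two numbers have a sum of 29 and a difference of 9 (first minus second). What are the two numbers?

first number: 19, second number: 10

Let x = first number, y = second number.
  y + x = 29
  x - y = 9
Row-reduce the augmented matrix:
R2 ← R2 − 1·R1.
R2 ← R2 / (-2).
R1 ← R1 − 1·R2.
Reading off the reduced rows gives x = 19, y = 10.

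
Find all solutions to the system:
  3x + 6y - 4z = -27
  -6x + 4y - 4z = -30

infinitely many solutions

Row-reduce:
R1 ← R1 / (3).
R2 ← R2 + 6·R1.
R2 ← R2 / (16).
R1 ← R1 − 2·R2.
Rank is 2 with 3 unknowns, leaving z free.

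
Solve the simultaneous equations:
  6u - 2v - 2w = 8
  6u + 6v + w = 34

infinitely many solutions

Row-reduce:
R1 ← R1 / (6).
R2 ← R2 − 6·R1.
R2 ← R2 / (8).
R1 ← R1 + 1/3·R2.
Rank is 2 with 3 unknowns, leaving w free.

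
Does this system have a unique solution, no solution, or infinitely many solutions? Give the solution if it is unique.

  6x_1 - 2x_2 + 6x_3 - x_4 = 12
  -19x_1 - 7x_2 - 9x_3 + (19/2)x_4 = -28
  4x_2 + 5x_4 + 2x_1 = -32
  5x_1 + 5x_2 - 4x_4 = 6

Row-reduce:
R1 ← R1 / (6).
R2 ← R2 + 19·R1.
R3 ← R3 − 2·R1.
R4 ← R4 − 5·R1.
R2 ← R2 / (-40/3).
R1 ← R1 + 1/3·R2.
R3 ← R3 − 14/3·R2.
R4 ← R4 − 20/3·R2.
R3 ← R3 / (3/2).
R1 ← R1 − 3/4·R3.
R2 ← R2 + 3/4·R3.
Row 4 reduces to 0 = 1, a contradiction. The system is inconsistent.

no solution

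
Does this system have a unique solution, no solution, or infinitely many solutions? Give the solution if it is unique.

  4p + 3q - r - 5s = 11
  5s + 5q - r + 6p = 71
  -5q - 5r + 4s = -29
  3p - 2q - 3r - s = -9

Row-reduce the augmented matrix:
R1 ← R1 / (4).
R2 ← R2 − 6·R1.
R4 ← R4 − 3·R1.
R2 ← R2 / (1/2).
R1 ← R1 − 3/4·R2.
R3 ← R3 + 5·R2.
R4 ← R4 + 17/4·R2.
Swap R3 and R4.
R3 ← R3 / (2).
R1 ← R1 + 1·R3.
R2 ← R2 − 1·R3.
R4 ← R4 / (129).
R1 ← R1 − 69/2·R4.
R2 ← R2 + 59/2·R4.
R3 ← R3 − 109/2·R4.
Reading off the reduced rows gives p = 6, q = 4, r = 5, s = 4.

p = 6, q = 4, r = 5, s = 4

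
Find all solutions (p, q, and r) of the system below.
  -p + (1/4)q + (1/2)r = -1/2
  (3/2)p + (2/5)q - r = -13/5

infinitely many solutions

Row-reduce:
R1 ← R1 / (-1).
R2 ← R2 − 3/2·R1.
R2 ← R2 / (31/40).
R1 ← R1 + 1/4·R2.
Rank is 2 with 3 unknowns, leaving r free.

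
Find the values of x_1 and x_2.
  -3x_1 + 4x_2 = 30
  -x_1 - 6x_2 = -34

Row-reduce the augmented matrix:
R1 ← R1 / (-3).
R2 ← R2 + 1·R1.
R2 ← R2 / (-22/3).
R1 ← R1 + 4/3·R2.
Reading off the reduced rows gives x_1 = -2, x_2 = 6.

x_1 = -2, x_2 = 6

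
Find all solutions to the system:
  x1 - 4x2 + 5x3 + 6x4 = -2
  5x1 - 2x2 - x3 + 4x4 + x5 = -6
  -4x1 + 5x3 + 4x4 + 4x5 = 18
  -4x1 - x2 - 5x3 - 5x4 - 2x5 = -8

infinitely many solutions

Row-reduce:
R2 ← R2 − 5·R1.
R3 ← R3 + 4·R1.
R4 ← R4 + 4·R1.
R2 ← R2 / (18).
R1 ← R1 + 4·R2.
R3 ← R3 + 16·R2.
R4 ← R4 + 17·R2.
R3 ← R3 / (17/9).
R1 ← R1 + 7/9·R3.
R2 ← R2 + 13/9·R3.
R4 ← R4 + 86/9·R3.
R4 ← R4 / (326/17).
R1 ← R1 − 38/17·R4.
R2 ← R2 − 39/17·R4.
R3 ← R3 − 44/17·R4.
Rank is 4 with 5 unknowns, leaving x5 free.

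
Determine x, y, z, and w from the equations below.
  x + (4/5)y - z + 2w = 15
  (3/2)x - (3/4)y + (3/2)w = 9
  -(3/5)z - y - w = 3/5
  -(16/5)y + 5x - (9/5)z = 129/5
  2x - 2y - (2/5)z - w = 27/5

x = 3, y = 0, z = -6, w = 3

Row-reduce the augmented matrix:
R2 ← R2 − 3/2·R1.
R4 ← R4 − 5·R1.
R5 ← R5 − 2·R1.
R2 ← R2 / (-39/20).
R1 ← R1 − 4/5·R2.
R3 ← R3 + 1·R2.
R4 ← R4 + 36/5·R2.
R5 ← R5 + 18/5·R2.
R3 ← R3 / (-89/65).
R1 ← R1 + 5/13·R3.
R2 ← R2 + 10/13·R3.
R4 ← R4 + 152/65·R3.
R5 ← R5 + 76/65·R3.
R4 ← R4 / (-362/89).
R1 ← R1 − 129/89·R4.
R2 ← R2 − 80/89·R4.
R3 ← R3 − 15/89·R4.
R5 ← R5 + 181/89·R4.
R5 reduces to 0 = 0, so the extra equation is consistent.
Reading off the reduced rows gives x = 3, y = 0, z = -6, w = 3.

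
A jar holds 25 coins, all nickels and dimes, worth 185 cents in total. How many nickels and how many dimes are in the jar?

nickels: 13, dimes: 12

Let n = nickels, d = dimes.
  n + d = 25
  5n + 10d = 185
Row-reduce the augmented matrix:
R2 ← R2 − 5·R1.
R2 ← R2 / (5).
R1 ← R1 − 1·R2.
Reading off the reduced rows gives n = 13, d = 12.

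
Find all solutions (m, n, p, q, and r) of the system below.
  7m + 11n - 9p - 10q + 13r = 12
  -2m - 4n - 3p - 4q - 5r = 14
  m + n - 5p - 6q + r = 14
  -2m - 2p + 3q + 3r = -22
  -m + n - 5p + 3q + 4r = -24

Row-reduce:
R1 ← R1 / (7).
R2 ← R2 + 2·R1.
R3 ← R3 − 1·R1.
R4 ← R4 + 2·R1.
R5 ← R5 + 1·R1.
R2 ← R2 / (-6/7).
R1 ← R1 − 11/7·R2.
R3 ← R3 + 4/7·R2.
R4 ← R4 − 22/7·R2.
R5 ← R5 − 18/7·R2.
Swap R3 and R4.
R3 ← R3 / (-25).
R1 ← R1 + 23/2·R3.
R2 ← R2 − 13/2·R3.
R5 ← R5 + 23·R3.
Swap R4 and R5.
R4 ← R4 / (4).
R1 ← R1 + 5/2·R4.
R2 ← R2 − 3/2·R4.
R3 ← R3 − 1·R4.
Row 5 reduces to 0 = 2/3, a contradiction. The system is inconsistent.

no solution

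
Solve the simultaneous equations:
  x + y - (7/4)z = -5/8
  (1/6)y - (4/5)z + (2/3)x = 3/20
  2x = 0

x = 0, y = -3/2, z = -1/2

Row-reduce the augmented matrix:
R2 ← R2 − 2/3·R1.
R3 ← R3 − 2·R1.
R2 ← R2 / (-1/2).
R1 ← R1 − 1·R2.
R3 ← R3 + 2·R2.
R3 ← R3 / (61/30).
R1 ← R1 + 61/60·R3.
R2 ← R2 + 11/15·R3.
Reading off the reduced rows gives x = 0, y = -3/2, z = -1/2.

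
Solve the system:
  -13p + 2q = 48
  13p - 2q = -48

infinitely many solutions

Row-reduce:
R1 ← R1 / (-13).
R2 ← R2 − 13·R1.
Rank is 1 with 2 unknowns, leaving q free.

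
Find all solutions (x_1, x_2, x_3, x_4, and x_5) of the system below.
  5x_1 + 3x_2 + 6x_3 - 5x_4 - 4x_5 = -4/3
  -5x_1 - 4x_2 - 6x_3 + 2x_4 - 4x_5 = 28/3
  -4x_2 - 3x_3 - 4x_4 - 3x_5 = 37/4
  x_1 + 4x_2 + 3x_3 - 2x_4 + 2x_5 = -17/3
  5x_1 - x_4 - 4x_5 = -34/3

x_1 = -8/3, x_2 = -3, x_3 = 5/2, x_4 = -1, x_5 = -1/4

Row-reduce the augmented matrix:
R1 ← R1 / (5).
R2 ← R2 + 5·R1.
R4 ← R4 − 1·R1.
R5 ← R5 − 5·R1.
R2 ← R2 / (-1).
R1 ← R1 − 3/5·R2.
R3 ← R3 + 4·R2.
R4 ← R4 − 17/5·R2.
R5 ← R5 + 3·R2.
R3 ← R3 / (-3).
R1 ← R1 − 6/5·R3.
R4 ← R4 − 9/5·R3.
R5 ← R5 + 6·R3.
R4 ← R4 / (-32/5).
R1 ← R1 − 2/5·R4.
R2 ← R2 − 3·R4.
R3 ← R3 + 8/3·R4.
R5 ← R5 + 3·R4.
R5 ← R5 / (-983/32).
R1 ← R1 − 89/16·R5.
R2 ← R2 − 151/32·R5.
R3 ← R3 + 27/4·R5.
R4 ← R4 − 35/32·R5.
Reading off the reduced rows gives x_1 = -8/3, x_2 = -3, x_3 = 5/2, x_4 = -1, x_5 = -1/4.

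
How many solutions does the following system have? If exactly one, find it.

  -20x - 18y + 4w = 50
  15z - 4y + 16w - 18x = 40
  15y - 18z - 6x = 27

Row-reduce:
R1 ← R1 / (-20).
R2 ← R2 + 18·R1.
R3 ← R3 + 6·R1.
R2 ← R2 / (61/5).
R1 ← R1 − 9/10·R2.
R3 ← R3 − 102/5·R2.
R3 ← R3 / (-2628/61).
R1 ← R1 + 135/122·R3.
R2 ← R2 − 75/61·R3.
Rank is 3 with 4 unknowns, leaving w free.

infinitely many solutions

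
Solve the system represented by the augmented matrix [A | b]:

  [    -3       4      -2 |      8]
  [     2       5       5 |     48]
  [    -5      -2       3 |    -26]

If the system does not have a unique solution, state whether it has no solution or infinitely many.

x_1 = 4, x_2 = 6, x_3 = 2

Row-reduce the augmented matrix:
R1 ← R1 / (-3).
R2 ← R2 − 2·R1.
R3 ← R3 + 5·R1.
R2 ← R2 / (23/3).
R1 ← R1 + 4/3·R2.
R3 ← R3 + 26/3·R2.
R3 ← R3 / (241/23).
R1 ← R1 − 30/23·R3.
R2 ← R2 − 11/23·R3.
Reading off the reduced rows gives x_1 = 4, x_2 = 6, x_3 = 2.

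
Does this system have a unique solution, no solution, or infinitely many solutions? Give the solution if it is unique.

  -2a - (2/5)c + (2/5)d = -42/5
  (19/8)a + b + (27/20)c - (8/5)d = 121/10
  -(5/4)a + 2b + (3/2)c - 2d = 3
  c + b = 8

Row-reduce:
R1 ← R1 / (-2).
R2 ← R2 − 19/8·R1.
R3 ← R3 + 5/4·R1.
R3 ← R3 − 2·R2.
R4 ← R4 − 1·R2.
Swap R3 and R4.
R3 ← R3 / (1/8).
R1 ← R1 − 1/5·R3.
R2 ← R2 − 7/8·R3.
Row 4 reduces to 0 = 4, a contradiction. The system is inconsistent.

no solution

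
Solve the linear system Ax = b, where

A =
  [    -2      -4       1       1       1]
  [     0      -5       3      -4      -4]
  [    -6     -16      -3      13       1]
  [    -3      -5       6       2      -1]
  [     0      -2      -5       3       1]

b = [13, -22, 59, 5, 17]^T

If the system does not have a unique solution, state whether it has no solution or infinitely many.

no solution

Row-reduce:
R1 ← R1 / (-2).
R3 ← R3 + 6·R1.
R4 ← R4 + 3·R1.
R2 ← R2 / (-5).
R1 ← R1 − 2·R2.
R3 ← R3 + 4·R2.
R4 ← R4 − 1·R2.
R5 ← R5 + 2·R2.
R3 ← R3 / (-42/5).
R1 ← R1 − 7/10·R3.
R2 ← R2 + 3/5·R3.
R4 ← R4 − 51/10·R3.
R5 ← R5 + 31/5·R3.
R4 ← R4 / (54/7).
R1 ← R1 + 1·R4.
R2 ← R2 + 1/7·R4.
R3 ← R3 + 11/7·R4.
R5 ← R5 + 36/7·R4.
Row 5 reduces to 0 = 2/3, a contradiction. The system is inconsistent.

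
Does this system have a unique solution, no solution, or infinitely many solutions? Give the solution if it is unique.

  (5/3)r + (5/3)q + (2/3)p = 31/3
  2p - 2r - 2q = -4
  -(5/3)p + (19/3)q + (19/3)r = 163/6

Row-reduce:
R1 ← R1 / (2/3).
R2 ← R2 − 2·R1.
R3 ← R3 + 5/3·R1.
R2 ← R2 / (-7).
R1 ← R1 − 5/2·R2.
R3 ← R3 − 21/2·R2.
Row 3 reduces to 0 = 1/2, a contradiction. The system is inconsistent.

no solution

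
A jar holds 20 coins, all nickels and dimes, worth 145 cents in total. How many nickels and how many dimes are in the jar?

nickels: 11, dimes: 9

Let n = nickels, d = dimes.
  n + d = 20
  5n + 10d = 145
Row-reduce the augmented matrix:
R2 ← R2 − 5·R1.
R2 ← R2 / (5).
R1 ← R1 − 1·R2.
Reading off the reduced rows gives n = 11, d = 9.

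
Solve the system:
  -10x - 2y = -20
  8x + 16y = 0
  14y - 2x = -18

no solution

Row-reduce:
R1 ← R1 / (-10).
R2 ← R2 − 8·R1.
R3 ← R3 + 2·R1.
R2 ← R2 / (72/5).
R1 ← R1 − 1/5·R2.
R3 ← R3 − 72/5·R2.
Row 3 reduces to 0 = 2, a contradiction. The system is inconsistent.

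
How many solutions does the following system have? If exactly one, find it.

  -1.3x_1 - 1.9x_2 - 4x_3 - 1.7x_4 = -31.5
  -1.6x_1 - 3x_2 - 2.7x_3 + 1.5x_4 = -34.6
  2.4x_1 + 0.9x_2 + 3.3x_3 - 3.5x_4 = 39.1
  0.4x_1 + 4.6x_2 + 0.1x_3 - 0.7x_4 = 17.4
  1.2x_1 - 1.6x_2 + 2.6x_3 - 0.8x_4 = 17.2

Row-reduce the augmented matrix:
R1 ← R1 / (-13/10).
R2 ← R2 + 8/5·R1.
R3 ← R3 − 12/5·R1.
R4 ← R4 − 2/5·R1.
R5 ← R5 − 6/5·R1.
R2 ← R2 / (-43/65).
R1 ← R1 − 19/13·R2.
R3 ← R3 + 339/130·R2.
R4 ← R4 − 261/65·R2.
R5 ← R5 + 218/65·R2.
R3 ← R3 / (-11049/860).
R1 ← R1 − 687/86·R3.
R2 ← R2 + 289/86·R3.
R4 ← R4 − 2658/215·R3.
R5 ← R5 + 2658/215·R3.
R4 ← R4 / (10451/18415).
R1 ← R1 + 13583/3683·R4.
R2 ← R2 − 110/11049·R4.
R3 ← R3 − 17887/11049·R4.
R5 ← R5 + 10451/18415·R4.
R5 reduces to 0 = 0, so the extra equation is consistent.
Reading off the reduced rows gives x_1 = 4, x_2 = 3, x_3 = 6, x_4 = -2.

x_1 = 4, x_2 = 3, x_3 = 6, x_4 = -2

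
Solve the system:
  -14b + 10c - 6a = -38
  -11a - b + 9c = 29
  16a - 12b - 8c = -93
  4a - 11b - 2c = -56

no solution

Row-reduce:
R1 ← R1 / (-6).
R2 ← R2 + 11·R1.
R3 ← R3 − 16·R1.
R4 ← R4 − 4·R1.
R2 ← R2 / (74/3).
R1 ← R1 − 7/3·R2.
R3 ← R3 + 148/3·R2.
R4 ← R4 + 61/3·R2.
Swap R3 and R4.
R3 ← R3 / (-112/37).
R1 ← R1 + 29/37·R3.
R2 ← R2 + 14/37·R3.
Row 4 reduces to 0 = 3, a contradiction. The system is inconsistent.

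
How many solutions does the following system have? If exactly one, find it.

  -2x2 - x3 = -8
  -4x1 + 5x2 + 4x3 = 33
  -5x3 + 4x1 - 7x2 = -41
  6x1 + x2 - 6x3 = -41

x1 = -1, x2 = 1, x3 = 6

Row-reduce the augmented matrix:
Swap R1 and R2.
R1 ← R1 / (-4).
R3 ← R3 − 4·R1.
R4 ← R4 − 6·R1.
R2 ← R2 / (-2).
R1 ← R1 + 5/4·R2.
R3 ← R3 + 2·R2.
R4 ← R4 − 17/2·R2.
Swap R3 and R4.
R3 ← R3 / (-17/4).
R1 ← R1 + 3/8·R3.
R2 ← R2 − 1/2·R3.
R4 reduces to 0 = 0, so the extra equation is consistent.
Reading off the reduced rows gives x1 = -1, x2 = 1, x3 = 6.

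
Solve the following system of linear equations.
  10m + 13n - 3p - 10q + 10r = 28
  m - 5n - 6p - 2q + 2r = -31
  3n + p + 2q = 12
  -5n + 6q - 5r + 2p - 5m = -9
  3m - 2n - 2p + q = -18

no solution

Row-reduce:
R1 ← R1 / (10).
R2 ← R2 − 1·R1.
R4 ← R4 + 5·R1.
R5 ← R5 − 3·R1.
R2 ← R2 / (-63/10).
R1 ← R1 − 13/10·R2.
R3 ← R3 − 3·R2.
R4 ← R4 − 3/2·R2.
R5 ← R5 + 59/10·R2.
R3 ← R3 / (-12/7).
R1 ← R1 + 31/21·R3.
R2 ← R2 − 19/21·R3.
R4 ← R4 + 6/7·R3.
R5 ← R5 − 89/21·R3.
Swap R4 and R5.
R4 ← R4 / (235/27).
R1 ← R1 + 68/27·R4.
R2 ← R2 − 26/27·R4.
R3 ← R3 + 8/9·R4.
Row 5 reduces to 0 = -1, a contradiction. The system is inconsistent.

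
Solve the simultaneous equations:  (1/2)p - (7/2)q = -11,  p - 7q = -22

infinitely many solutions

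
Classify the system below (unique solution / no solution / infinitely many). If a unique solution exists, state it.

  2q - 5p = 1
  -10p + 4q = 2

Row-reduce:
R1 ← R1 / (-5).
R2 ← R2 + 10·R1.
Rank is 1 with 2 unknowns, leaving q free.

infinitely many solutions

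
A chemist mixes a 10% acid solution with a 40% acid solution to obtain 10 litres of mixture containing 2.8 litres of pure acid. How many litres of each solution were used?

litres of solution A: 4, litres of solution B: 6

Let a = litres of solution A, b = litres of solution B.
  a + b = 10
  (1/10)a + (2/5)b = 14/5
From equation 1: a = 10 − b.
Substitute into equation 2 and solve: b = 6.
Then a = 4.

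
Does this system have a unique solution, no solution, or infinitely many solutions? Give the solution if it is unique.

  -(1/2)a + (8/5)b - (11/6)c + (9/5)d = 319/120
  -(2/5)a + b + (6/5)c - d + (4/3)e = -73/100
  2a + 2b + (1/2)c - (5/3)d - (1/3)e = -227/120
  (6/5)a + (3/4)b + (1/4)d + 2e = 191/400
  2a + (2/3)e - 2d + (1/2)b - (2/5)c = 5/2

Row-reduce the augmented matrix:
R1 ← R1 / (-1/2).
R2 ← R2 + 2/5·R1.
R3 ← R3 − 2·R1.
R4 ← R4 − 6/5·R1.
R5 ← R5 − 2·R1.
R2 ← R2 / (-7/25).
R1 ← R1 + 16/5·R2.
R3 ← R3 − 42/5·R2.
R4 ← R4 − 459/100·R2.
R5 ← R5 − 69/10·R2.
R3 ← R3 / (439/6).
R1 ← R1 + 563/21·R3.
R2 ← R2 + 200/21·R3.
R4 ← R4 − 1376/35·R3.
R5 ← R5 − 6088/105·R3.
R4 ← R4 / (14296/15365).
R1 ← R1 + 4688/9219·R4.
R2 ← R2 + 863/9219·R4.
R3 ← R3 + 406/439·R4.
R5 ← R5 + 120409/92190·R4.
R5 ← R5 / (485497/85776).
R1 ← R1 − 3680/5361·R5.
R2 ← R2 − 28187/42888·R5.
R3 ← R3 − 21945/7148·R5.
R4 ← R4 − 39077/14296·R5.
Reading off the reduced rows gives a = -4/5, b = -1/3, c = -11/4, d = -5/4, e = 1.

a = -4/5, b = -1/3, c = -11/4, d = -5/4, e = 1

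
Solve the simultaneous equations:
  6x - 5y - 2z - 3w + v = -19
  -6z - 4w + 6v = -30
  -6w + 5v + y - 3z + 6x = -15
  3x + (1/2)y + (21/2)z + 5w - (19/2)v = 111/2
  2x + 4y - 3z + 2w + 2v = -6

no solution

Row-reduce:
R1 ← R1 / (6).
R3 ← R3 − 6·R1.
R4 ← R4 − 3·R1.
R5 ← R5 − 2·R1.
Swap R2 and R3.
R2 ← R2 / (6).
R1 ← R1 + 5/6·R2.
R4 ← R4 − 3·R2.
R5 ← R5 − 17/3·R2.
R3 ← R3 / (-6).
R1 ← R1 + 17/36·R3.
R2 ← R2 + 1/6·R3.
R4 ← R4 − 12·R3.
R5 ← R5 + 25/18·R3.
Swap R4 and R5.
R4 ← R4 / (365/54).
R1 ← R1 + 65/108·R4.
R2 ← R2 + 7/18·R4.
R3 ← R3 − 2/3·R4.
Row 5 reduces to 0 = 3, a contradiction. The system is inconsistent.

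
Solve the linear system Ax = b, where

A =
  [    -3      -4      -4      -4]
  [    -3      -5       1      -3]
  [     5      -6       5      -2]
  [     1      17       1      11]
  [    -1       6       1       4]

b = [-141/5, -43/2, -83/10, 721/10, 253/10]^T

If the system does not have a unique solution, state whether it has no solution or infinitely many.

Row-reduce the augmented matrix:
R1 ← R1 / (-3).
R2 ← R2 + 3·R1.
R3 ← R3 − 5·R1.
R4 ← R4 − 1·R1.
R5 ← R5 + 1·R1.
R2 ← R2 / (-1).
R1 ← R1 − 4/3·R2.
R3 ← R3 + 38/3·R2.
R4 ← R4 − 47/3·R2.
R5 ← R5 − 22/3·R2.
R3 ← R3 / (-65).
R1 ← R1 − 8·R3.
R2 ← R2 + 5·R3.
R4 ← R4 − 78·R3.
R5 ← R5 − 39·R3.
R4 ← R4 / (-4/15).
R1 ← R1 − 8/195·R4.
R2 ← R2 − 25/39·R4.
R3 ← R3 − 64/195·R4.
R5 ← R5 + 2/15·R4.
R5 reduces to 0 = 0, so the extra equation is consistent.
Reading off the reduced rows gives x_1 = 1, x_2 = 14/5, x_3 = 3/2, x_4 = 2.

x_1 = 1, x_2 = 14/5, x_3 = 3/2, x_4 = 2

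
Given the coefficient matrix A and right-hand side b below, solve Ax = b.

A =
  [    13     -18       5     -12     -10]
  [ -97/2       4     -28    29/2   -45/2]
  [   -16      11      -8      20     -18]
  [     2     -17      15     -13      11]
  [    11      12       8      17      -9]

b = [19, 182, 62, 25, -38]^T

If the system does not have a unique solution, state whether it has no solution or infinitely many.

no solution

Row-reduce:
R1 ← R1 / (13).
R2 ← R2 + 97/2·R1.
R3 ← R3 + 16·R1.
R4 ← R4 − 2·R1.
R5 ← R5 − 11·R1.
R2 ← R2 / (-821/13).
R1 ← R1 + 18/13·R2.
R3 ← R3 + 145/13·R2.
R4 ← R4 + 185/13·R2.
R5 ← R5 − 354/13·R2.
R3 ← R3 / (-321/1642).
R1 ← R1 − 484/821·R3.
R2 ← R2 − 243/1642·R3.
R4 ← R4 − 26825/1642·R3.
R5 ← R5 + 214/821·R3.
R4 ← R4 / (94110/107).
R1 ← R1 − 3385/107·R4.
R2 ← R2 − 908/107·R4.
R3 ← R3 + 5789/107·R4.
Row 5 reduces to 0 = 2/3, a contradiction. The system is inconsistent.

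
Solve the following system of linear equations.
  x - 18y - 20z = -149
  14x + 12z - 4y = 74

Row-reduce:
R2 ← R2 − 14·R1.
R2 ← R2 / (248).
R1 ← R1 + 18·R2.
Rank is 2 with 3 unknowns, leaving z free.

infinitely many solutions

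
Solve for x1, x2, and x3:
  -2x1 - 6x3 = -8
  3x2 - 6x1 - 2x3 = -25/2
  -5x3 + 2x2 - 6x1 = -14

x1 = 1, x2 = -3/2, x3 = 1

Row-reduce the augmented matrix:
R1 ← R1 / (-2).
R2 ← R2 + 6·R1.
R3 ← R3 + 6·R1.
R2 ← R2 / (3).
R3 ← R3 − 2·R2.
R3 ← R3 / (7/3).
R1 ← R1 − 3·R3.
R2 ← R2 − 16/3·R3.
Reading off the reduced rows gives x1 = 1, x2 = -3/2, x3 = 1.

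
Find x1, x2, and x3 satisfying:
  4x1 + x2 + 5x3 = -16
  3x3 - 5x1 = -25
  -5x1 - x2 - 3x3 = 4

x1 = 2, x2 = 1, x3 = -5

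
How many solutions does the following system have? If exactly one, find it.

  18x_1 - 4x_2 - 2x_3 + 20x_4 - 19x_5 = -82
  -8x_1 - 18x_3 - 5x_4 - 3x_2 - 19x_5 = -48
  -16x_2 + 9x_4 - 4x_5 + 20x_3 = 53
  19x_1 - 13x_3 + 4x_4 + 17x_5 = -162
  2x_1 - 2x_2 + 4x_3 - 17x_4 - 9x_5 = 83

x_1 = -2, x_2 = 3, x_3 = 6, x_4 = -3, x_5 = -2

Row-reduce the augmented matrix:
R1 ← R1 / (18).
R2 ← R2 + 8·R1.
R4 ← R4 − 19·R1.
R5 ← R5 − 2·R1.
R2 ← R2 / (-43/9).
R1 ← R1 + 2/9·R2.
R3 ← R3 + 16·R2.
R4 ← R4 − 38/9·R2.
R5 ← R5 + 14/9·R2.
R3 ← R3 / (3580/43).
R1 ← R1 − 33/43·R3.
R2 ← R2 − 170/43·R3.
R4 ← R4 + 1186/43·R3.
R5 ← R5 − 446/43·R3.
R4 ← R4 / (-26863/1790).
R1 ← R1 − 3463/3580·R4.
R2 ← R2 + 223/358·R4.
R3 ← R3 + 173/3580·R4.
R5 ← R5 + 35777/1790·R4.
R5 ← R5 / (-3478303/53726).
R1 ← R1 − 227039/107452·R5.
R2 ← R2 + 9151/53726·R5.
R3 ← R3 − 98949/107452·R5.
R4 ← R4 + 75045/26863·R5.
Reading off the reduced rows gives x_1 = -2, x_2 = 3, x_3 = 6, x_4 = -3, x_5 = -2.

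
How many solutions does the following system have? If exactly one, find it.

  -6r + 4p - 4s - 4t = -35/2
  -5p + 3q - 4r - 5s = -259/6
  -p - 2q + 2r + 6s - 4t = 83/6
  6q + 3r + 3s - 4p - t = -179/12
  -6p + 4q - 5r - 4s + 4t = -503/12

p = 3, q = -5/2, r = 9/4, s = 7/3, t = 5/3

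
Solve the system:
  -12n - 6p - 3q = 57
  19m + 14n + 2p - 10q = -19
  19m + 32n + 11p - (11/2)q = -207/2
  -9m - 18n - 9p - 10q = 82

no solution

Row-reduce:
Swap R1 and R2.
R1 ← R1 / (19).
R3 ← R3 − 19·R1.
R4 ← R4 + 9·R1.
R2 ← R2 / (-12).
R1 ← R1 − 14/19·R2.
R3 ← R3 − 18·R2.
R4 ← R4 + 216/19·R2.
Swap R3 and R4.
R3 ← R3 / (-45/19).
R1 ← R1 + 5/19·R3.
R2 ← R2 − 1/2·R3.
Row 4 reduces to 0 = 1, a contradiction. The system is inconsistent.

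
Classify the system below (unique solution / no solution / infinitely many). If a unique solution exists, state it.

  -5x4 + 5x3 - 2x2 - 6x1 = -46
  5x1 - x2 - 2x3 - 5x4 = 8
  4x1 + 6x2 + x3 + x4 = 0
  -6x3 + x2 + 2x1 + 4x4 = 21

x1 = 6, x2 = -5, x3 = 1, x4 = 5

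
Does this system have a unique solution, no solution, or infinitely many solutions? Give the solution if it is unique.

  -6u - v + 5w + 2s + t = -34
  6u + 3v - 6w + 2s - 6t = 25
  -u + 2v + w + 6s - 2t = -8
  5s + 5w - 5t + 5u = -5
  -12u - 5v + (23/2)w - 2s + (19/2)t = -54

Row-reduce:
R1 ← R1 / (-6).
R2 ← R2 − 6·R1.
R3 ← R3 + 1·R1.
R4 ← R4 − 5·R1.
R5 ← R5 + 12·R1.
R2 ← R2 / (2).
R1 ← R1 − 1/6·R2.
R3 ← R3 − 13/6·R2.
R4 ← R4 + 5/6·R2.
R5 ← R5 + 3·R2.
R3 ← R3 / (5/4).
R1 ← R1 + 3/4·R3.
R2 ← R2 + 1/2·R3.
R4 ← R4 − 35/4·R3.
R4 ← R4 / (-1).
R1 ← R1 − 2/15·R4.
R2 ← R2 − 38/15·R4.
R3 ← R3 − 16/15·R4.
Row 5 reduces to 0 = 1/2, a contradiction. The system is inconsistent.

no solution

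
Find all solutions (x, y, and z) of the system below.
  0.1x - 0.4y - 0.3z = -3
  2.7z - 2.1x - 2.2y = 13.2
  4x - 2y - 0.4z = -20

Row-reduce the augmented matrix:
R1 ← R1 / (1/10).
R2 ← R2 + 21/10·R1.
R3 ← R3 − 4·R1.
R2 ← R2 / (-53/5).
R1 ← R1 + 4·R2.
R3 ← R3 − 14·R2.
R3 ← R3 / (1814/265).
R1 ← R1 + 87/53·R3.
R2 ← R2 − 18/53·R3.
Reading off the reduced rows gives x = -3, y = 3, z = 5.

x = -3, y = 3, z = 5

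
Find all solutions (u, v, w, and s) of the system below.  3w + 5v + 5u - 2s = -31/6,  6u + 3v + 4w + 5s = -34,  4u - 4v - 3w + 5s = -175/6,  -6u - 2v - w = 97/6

Row-reduce the augmented matrix:
R1 ← R1 / (5).
R2 ← R2 − 6·R1.
R3 ← R3 − 4·R1.
R4 ← R4 + 6·R1.
R2 ← R2 / (-3).
R1 ← R1 − 1·R2.
R3 ← R3 + 8·R2.
R4 ← R4 − 4·R2.
R3 ← R3 / (-97/15).
R1 ← R1 − 11/15·R3.
R2 ← R2 + 2/15·R3.
R4 ← R4 − 47/15·R3.
R4 ← R4 / (107/97).
R1 ← R1 − 56/97·R4.
R2 ← R2 + 213/97·R4.
R3 ← R3 − 197/97·R4.
Reading off the reduced rows gives u = -3, v = 5/3, w = -3/2, s = -3.

u = -3, v = 5/3, w = -3/2, s = -3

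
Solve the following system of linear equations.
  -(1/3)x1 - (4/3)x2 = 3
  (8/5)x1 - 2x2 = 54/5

x1 = 3, x2 = -3

Row-reduce the augmented matrix:
R1 ← R1 / (-1/3).
R2 ← R2 − 8/5·R1.
R2 ← R2 / (-42/5).
R1 ← R1 − 4·R2.
Reading off the reduced rows gives x1 = 3, x2 = -3.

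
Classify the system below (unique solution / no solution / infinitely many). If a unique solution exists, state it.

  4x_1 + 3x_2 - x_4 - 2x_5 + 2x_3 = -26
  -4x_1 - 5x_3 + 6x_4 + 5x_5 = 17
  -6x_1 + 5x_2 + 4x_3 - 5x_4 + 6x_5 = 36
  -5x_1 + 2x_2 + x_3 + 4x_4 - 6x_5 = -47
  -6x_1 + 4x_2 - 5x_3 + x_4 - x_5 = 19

Row-reduce the augmented matrix:
R1 ← R1 / (4).
R2 ← R2 + 4·R1.
R3 ← R3 + 6·R1.
R4 ← R4 + 5·R1.
R5 ← R5 + 6·R1.
R2 ← R2 / (3).
R1 ← R1 − 3/4·R2.
R3 ← R3 − 19/2·R2.
R4 ← R4 − 23/4·R2.
R5 ← R5 − 17/2·R2.
R3 ← R3 / (33/2).
R1 ← R1 − 5/4·R3.
R2 ← R2 + 1·R3.
R4 ← R4 − 37/4·R3.
R5 ← R5 − 13/2·R3.
R4 ← R4 / (563/99).
R1 ← R1 − 19/99·R4.
R2 ← R2 − 31/99·R4.
R3 ← R3 + 134/99·R4.
R5 ← R5 + 581/99·R4.
R5 ← R5 / (-11758/563).
R1 ← R1 + 225/563·R5.
R2 ← R2 − 670/563·R5.
R3 ← R3 + 1643/563·R5.
R4 ← R4 + 1050/563·R5.
Reading off the reduced rows gives x_1 = -2, x_2 = -2, x_3 = -5, x_4 = -6, x_5 = 4.

x_1 = -2, x_2 = -2, x_3 = -5, x_4 = -6, x_5 = 4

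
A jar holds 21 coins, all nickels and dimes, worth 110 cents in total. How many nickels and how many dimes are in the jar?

Let n = nickels, d = dimes.
  n + d = 21
  5n + 10d = 110
Row-reduce the augmented matrix:
R2 ← R2 − 5·R1.
R2 ← R2 / (5).
R1 ← R1 − 1·R2.
Reading off the reduced rows gives n = 20, d = 1.

nickels: 20, dimes: 1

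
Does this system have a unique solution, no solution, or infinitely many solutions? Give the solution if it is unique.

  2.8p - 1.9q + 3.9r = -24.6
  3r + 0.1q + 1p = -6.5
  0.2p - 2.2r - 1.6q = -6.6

p = -4, q = 5, r = -1

Row-reduce the augmented matrix:
R1 ← R1 / (14/5).
R2 ← R2 − 1·R1.
R3 ← R3 − 1/5·R1.
R2 ← R2 / (109/140).
R1 ← R1 + 19/28·R2.
R3 ← R3 + 41/28·R2.
R3 ← R3 / (593/1090).
R1 ← R1 − 609/218·R3.
R2 ← R2 − 225/109·R3.
Reading off the reduced rows gives p = -4, q = 5, r = -1.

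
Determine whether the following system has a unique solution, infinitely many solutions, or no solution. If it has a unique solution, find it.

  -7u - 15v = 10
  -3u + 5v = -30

Row-reduce the augmented matrix:
R1 ← R1 / (-7).
R2 ← R2 + 3·R1.
R2 ← R2 / (80/7).
R1 ← R1 − 15/7·R2.
Reading off the reduced rows gives u = 5, v = -3.

u = 5, v = -3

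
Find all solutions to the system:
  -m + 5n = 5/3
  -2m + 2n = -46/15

From equation 1: m = -5/3 + 5·n.
Substitute into equation 2 and solve: n = 4/5.
Then m = 7/3.

m = 7/3, n = 4/5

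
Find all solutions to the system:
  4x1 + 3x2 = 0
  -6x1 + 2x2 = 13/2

Row-reduce the augmented matrix:
R1 ← R1 / (4).
R2 ← R2 + 6·R1.
R2 ← R2 / (13/2).
R1 ← R1 − 3/4·R2.
Reading off the reduced rows gives x1 = -3/4, x2 = 1.

x1 = -3/4, x2 = 1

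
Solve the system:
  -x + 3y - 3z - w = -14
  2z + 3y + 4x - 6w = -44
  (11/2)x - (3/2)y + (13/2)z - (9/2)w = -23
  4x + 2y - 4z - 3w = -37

infinitely many solutions

Row-reduce:
R1 ← R1 / (-1).
R2 ← R2 − 4·R1.
R3 ← R3 − 11/2·R1.
R4 ← R4 − 4·R1.
R2 ← R2 / (15).
R1 ← R1 + 3·R2.
R3 ← R3 − 15·R2.
R4 ← R4 − 14·R2.
Swap R3 and R4.
R3 ← R3 / (-20/3).
R1 ← R1 − 1·R3.
R2 ← R2 + 2/3·R3.
Rank is 3 with 4 unknowns, leaving w free.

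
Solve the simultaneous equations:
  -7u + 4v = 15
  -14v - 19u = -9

u = -1, v = 2

Row-reduce the augmented matrix:
R1 ← R1 / (-7).
R2 ← R2 + 19·R1.
R2 ← R2 / (-174/7).
R1 ← R1 + 4/7·R2.
Reading off the reduced rows gives u = -1, v = 2.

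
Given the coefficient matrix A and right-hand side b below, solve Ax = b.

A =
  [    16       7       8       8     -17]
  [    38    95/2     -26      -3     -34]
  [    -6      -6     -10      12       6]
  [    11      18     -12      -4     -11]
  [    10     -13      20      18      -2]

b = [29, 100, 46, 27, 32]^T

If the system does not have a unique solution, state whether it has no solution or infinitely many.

Row-reduce:
R1 ← R1 / (16).
R2 ← R2 − 38·R1.
R3 ← R3 + 6·R1.
R4 ← R4 − 11·R1.
R5 ← R5 − 10·R1.
R2 ← R2 / (247/8).
R1 ← R1 − 7/16·R2.
R3 ← R3 + 27/8·R2.
R4 ← R4 − 211/16·R2.
R5 ← R5 + 139/8·R2.
R3 ← R3 / (-2944/247).
R1 ← R1 − 281/247·R3.
R2 ← R2 + 360/247·R3.
R4 ← R4 − 425/247·R3.
R5 ← R5 + 2550/247·R3.
R4 ← R4 / (5049/2944).
R1 ← R1 − 5929/2944·R4.
R2 ← R2 + 829/368·R4.
R3 ← R3 + 3111/2944·R4.
R5 ← R5 + 15147/1472·R4.
Row 5 reduces to 0 = -6, a contradiction. The system is inconsistent.

no solution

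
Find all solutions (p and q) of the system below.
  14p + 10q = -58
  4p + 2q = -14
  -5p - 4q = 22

p = -2, q = -3

Row-reduce the augmented matrix:
R1 ← R1 / (14).
R2 ← R2 − 4·R1.
R3 ← R3 + 5·R1.
R2 ← R2 / (-6/7).
R1 ← R1 − 5/7·R2.
R3 ← R3 + 3/7·R2.
R3 reduces to 0 = 0, so the extra equation is consistent.
Reading off the reduced rows gives p = -2, q = -3.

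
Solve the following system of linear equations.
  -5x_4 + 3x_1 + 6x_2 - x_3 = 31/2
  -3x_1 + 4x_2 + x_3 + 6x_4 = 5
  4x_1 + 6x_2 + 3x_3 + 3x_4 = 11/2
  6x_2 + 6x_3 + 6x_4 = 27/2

x_1 = -2, x_2 = 9/4, x_3 = 2, x_4 = -2

Row-reduce the augmented matrix:
R1 ← R1 / (3).
R2 ← R2 + 3·R1.
R3 ← R3 − 4·R1.
R2 ← R2 / (10).
R1 ← R1 − 2·R2.
R3 ← R3 + 2·R2.
R4 ← R4 − 6·R2.
R3 ← R3 / (13/3).
R1 ← R1 + 1/3·R3.
R4 ← R4 − 6·R3.
R4 ← R4 / (-537/65).
R1 ← R1 + 72/65·R4.
R2 ← R2 − 1/10·R4.
R3 ← R3 − 148/65·R4.
Reading off the reduced rows gives x_1 = -2, x_2 = 9/4, x_3 = 2, x_4 = -2.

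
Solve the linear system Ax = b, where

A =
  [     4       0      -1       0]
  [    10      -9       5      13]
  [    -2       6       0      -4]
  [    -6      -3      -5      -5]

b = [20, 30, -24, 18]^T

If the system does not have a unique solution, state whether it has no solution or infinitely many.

infinitely many solutions

Row-reduce:
R1 ← R1 / (4).
R2 ← R2 − 10·R1.
R3 ← R3 + 2·R1.
R4 ← R4 + 6·R1.
R2 ← R2 / (-9).
R3 ← R3 − 6·R2.
R4 ← R4 + 3·R2.
R3 ← R3 / (9/2).
R1 ← R1 + 1/4·R3.
R2 ← R2 + 5/6·R3.
R4 ← R4 + 9·R3.
Rank is 3 with 4 unknowns, leaving x_4 free.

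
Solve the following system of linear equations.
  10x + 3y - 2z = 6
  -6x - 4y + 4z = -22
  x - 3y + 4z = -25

no solution

Row-reduce:
R1 ← R1 / (10).
R2 ← R2 + 6·R1.
R3 ← R3 − 1·R1.
R2 ← R2 / (-11/5).
R1 ← R1 − 3/10·R2.
R3 ← R3 + 33/10·R2.
Row 3 reduces to 0 = 2, a contradiction. The system is inconsistent.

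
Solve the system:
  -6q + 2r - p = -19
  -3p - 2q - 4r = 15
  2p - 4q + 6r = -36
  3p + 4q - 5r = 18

no solution

Row-reduce:
R1 ← R1 / (-1).
R2 ← R2 + 3·R1.
R3 ← R3 − 2·R1.
R4 ← R4 − 3·R1.
R2 ← R2 / (16).
R1 ← R1 − 6·R2.
R3 ← R3 + 16·R2.
R4 ← R4 + 14·R2.
Swap R3 and R4.
R3 ← R3 / (-31/4).
R1 ← R1 − 7/4·R3.
R2 ← R2 + 5/8·R3.
Row 4 reduces to 0 = -2, a contradiction. The system is inconsistent.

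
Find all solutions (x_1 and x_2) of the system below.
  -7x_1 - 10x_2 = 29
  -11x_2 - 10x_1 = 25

x_1 = 3, x_2 = -5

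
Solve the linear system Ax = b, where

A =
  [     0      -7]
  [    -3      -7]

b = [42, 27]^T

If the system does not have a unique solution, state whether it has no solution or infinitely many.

x_1 = 5, x_2 = -6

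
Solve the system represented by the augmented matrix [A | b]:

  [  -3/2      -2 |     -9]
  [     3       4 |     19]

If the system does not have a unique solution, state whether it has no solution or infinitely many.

no solution

Row-reduce:
R1 ← R1 / (-3/2).
R2 ← R2 − 3·R1.
Row 2 reduces to 0 = 1, a contradiction. The system is inconsistent.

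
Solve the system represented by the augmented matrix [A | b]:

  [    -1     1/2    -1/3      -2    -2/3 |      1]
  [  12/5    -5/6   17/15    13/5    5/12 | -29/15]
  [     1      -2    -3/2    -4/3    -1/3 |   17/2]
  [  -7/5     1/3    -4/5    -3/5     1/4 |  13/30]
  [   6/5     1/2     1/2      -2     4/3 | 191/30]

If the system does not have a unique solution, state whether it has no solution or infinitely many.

no solution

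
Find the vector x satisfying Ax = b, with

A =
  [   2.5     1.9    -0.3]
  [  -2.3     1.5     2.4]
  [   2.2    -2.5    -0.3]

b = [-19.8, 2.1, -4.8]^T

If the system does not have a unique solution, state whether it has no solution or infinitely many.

x_1 = -6, x_2 = -3, x_3 = -3

Row-reduce the augmented matrix:
R1 ← R1 / (5/2).
R2 ← R2 + 23/10·R1.
R3 ← R3 − 11/5·R1.
R2 ← R2 / (406/125).
R1 ← R1 − 19/25·R2.
R3 ← R3 + 1043/250·R2.
R3 ← R3 / (3123/1160).
R1 ← R1 + 501/812·R3.
R2 ← R2 − 531/812·R3.
Reading off the reduced rows gives x_1 = -6, x_2 = -3, x_3 = -3.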